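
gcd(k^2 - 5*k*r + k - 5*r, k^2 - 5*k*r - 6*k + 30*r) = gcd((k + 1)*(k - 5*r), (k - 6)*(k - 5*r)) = -k + 5*r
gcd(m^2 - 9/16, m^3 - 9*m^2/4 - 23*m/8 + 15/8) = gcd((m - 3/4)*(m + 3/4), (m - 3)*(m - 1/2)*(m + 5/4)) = 1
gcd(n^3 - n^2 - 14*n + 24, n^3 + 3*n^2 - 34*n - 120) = n + 4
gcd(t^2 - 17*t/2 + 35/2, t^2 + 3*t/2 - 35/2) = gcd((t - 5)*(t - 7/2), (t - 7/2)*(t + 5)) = t - 7/2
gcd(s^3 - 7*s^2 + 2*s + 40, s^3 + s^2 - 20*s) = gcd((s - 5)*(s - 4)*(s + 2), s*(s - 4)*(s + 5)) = s - 4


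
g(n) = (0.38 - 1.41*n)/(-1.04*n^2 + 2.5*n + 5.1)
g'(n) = (0.38 - 1.41*n)*(2.08*n - 2.5)/(-1.04*n^2 + 2.5*n + 5.1)^2 - 1.41/(-1.04*n^2 + 2.5*n + 5.1) = (-1.4664*n^2 + 0.7904*n - 8.141)/(1.0816*n^4 - 5.2*n^3 - 4.358*n^2 + 25.5*n + 26.01)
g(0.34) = -0.02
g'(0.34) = -0.24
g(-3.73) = -0.30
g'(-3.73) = -0.09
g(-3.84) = -0.29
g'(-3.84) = -0.08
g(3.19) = -1.65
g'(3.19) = -3.31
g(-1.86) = -0.95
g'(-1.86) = -1.48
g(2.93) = -1.07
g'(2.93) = -1.51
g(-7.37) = -0.15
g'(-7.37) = -0.02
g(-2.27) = -0.60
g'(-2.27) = -0.50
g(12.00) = 0.14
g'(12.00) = -0.02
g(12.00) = 0.14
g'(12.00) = -0.02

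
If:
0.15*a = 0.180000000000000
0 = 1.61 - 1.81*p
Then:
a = 1.20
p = 0.89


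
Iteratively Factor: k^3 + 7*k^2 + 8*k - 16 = (k + 4)*(k^2 + 3*k - 4) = (k - 1)*(k + 4)*(k + 4)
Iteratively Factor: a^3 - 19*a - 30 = (a - 5)*(a^2 + 5*a + 6) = (a - 5)*(a + 2)*(a + 3)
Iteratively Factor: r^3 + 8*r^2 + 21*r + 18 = (r + 2)*(r^2 + 6*r + 9) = (r + 2)*(r + 3)*(r + 3)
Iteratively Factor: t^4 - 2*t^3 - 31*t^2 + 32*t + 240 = (t + 4)*(t^3 - 6*t^2 - 7*t + 60) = (t - 4)*(t + 4)*(t^2 - 2*t - 15) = (t - 5)*(t - 4)*(t + 4)*(t + 3)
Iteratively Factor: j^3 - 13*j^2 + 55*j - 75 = (j - 3)*(j^2 - 10*j + 25) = (j - 5)*(j - 3)*(j - 5)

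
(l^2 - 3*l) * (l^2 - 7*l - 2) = l^4 - 10*l^3 + 19*l^2 + 6*l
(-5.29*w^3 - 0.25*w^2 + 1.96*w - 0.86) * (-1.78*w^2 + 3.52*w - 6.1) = 9.4162*w^5 - 18.1758*w^4 + 27.9002*w^3 + 9.955*w^2 - 14.9832*w + 5.246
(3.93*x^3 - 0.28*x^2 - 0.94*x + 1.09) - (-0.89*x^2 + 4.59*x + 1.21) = 3.93*x^3 + 0.61*x^2 - 5.53*x - 0.12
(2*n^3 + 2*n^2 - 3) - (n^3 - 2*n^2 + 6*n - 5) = n^3 + 4*n^2 - 6*n + 2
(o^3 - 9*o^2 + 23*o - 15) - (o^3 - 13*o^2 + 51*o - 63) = 4*o^2 - 28*o + 48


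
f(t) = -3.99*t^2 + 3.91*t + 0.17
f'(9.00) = -67.91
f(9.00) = -287.83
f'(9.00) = -67.91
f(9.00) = -287.83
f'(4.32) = -30.56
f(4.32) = -57.40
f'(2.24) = -13.97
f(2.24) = -11.09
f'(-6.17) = 53.15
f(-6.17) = -175.85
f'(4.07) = -28.57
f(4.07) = -50.01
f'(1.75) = -10.06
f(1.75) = -5.21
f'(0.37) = 0.96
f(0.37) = 1.07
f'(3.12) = -20.99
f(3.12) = -26.47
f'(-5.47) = 47.56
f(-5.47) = -140.60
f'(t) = 3.91 - 7.98*t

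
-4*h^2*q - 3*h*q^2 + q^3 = q*(-4*h + q)*(h + q)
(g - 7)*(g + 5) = g^2 - 2*g - 35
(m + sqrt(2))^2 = m^2 + 2*sqrt(2)*m + 2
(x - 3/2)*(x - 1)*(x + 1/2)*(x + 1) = x^4 - x^3 - 7*x^2/4 + x + 3/4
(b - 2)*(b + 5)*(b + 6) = b^3 + 9*b^2 + 8*b - 60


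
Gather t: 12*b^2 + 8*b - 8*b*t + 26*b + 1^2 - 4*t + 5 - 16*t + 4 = 12*b^2 + 34*b + t*(-8*b - 20) + 10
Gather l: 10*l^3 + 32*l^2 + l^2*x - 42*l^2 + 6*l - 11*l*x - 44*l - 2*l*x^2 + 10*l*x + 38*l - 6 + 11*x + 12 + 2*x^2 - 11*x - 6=10*l^3 + l^2*(x - 10) + l*(-2*x^2 - x) + 2*x^2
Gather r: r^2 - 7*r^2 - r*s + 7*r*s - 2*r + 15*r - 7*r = -6*r^2 + r*(6*s + 6)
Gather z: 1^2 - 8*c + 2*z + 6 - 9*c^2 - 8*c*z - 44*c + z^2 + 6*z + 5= -9*c^2 - 52*c + z^2 + z*(8 - 8*c) + 12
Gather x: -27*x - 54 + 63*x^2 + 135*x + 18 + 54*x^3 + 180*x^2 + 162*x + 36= 54*x^3 + 243*x^2 + 270*x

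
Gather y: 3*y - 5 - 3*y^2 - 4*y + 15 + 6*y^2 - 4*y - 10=3*y^2 - 5*y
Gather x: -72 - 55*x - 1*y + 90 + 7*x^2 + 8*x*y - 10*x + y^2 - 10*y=7*x^2 + x*(8*y - 65) + y^2 - 11*y + 18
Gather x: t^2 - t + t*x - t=t^2 + t*x - 2*t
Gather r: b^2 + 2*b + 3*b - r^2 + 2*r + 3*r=b^2 + 5*b - r^2 + 5*r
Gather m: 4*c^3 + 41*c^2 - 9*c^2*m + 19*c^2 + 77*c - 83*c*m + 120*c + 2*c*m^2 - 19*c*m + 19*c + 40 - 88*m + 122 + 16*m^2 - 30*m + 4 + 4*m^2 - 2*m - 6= 4*c^3 + 60*c^2 + 216*c + m^2*(2*c + 20) + m*(-9*c^2 - 102*c - 120) + 160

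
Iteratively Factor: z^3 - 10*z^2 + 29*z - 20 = (z - 1)*(z^2 - 9*z + 20) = (z - 4)*(z - 1)*(z - 5)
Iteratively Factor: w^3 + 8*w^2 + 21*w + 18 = (w + 2)*(w^2 + 6*w + 9) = (w + 2)*(w + 3)*(w + 3)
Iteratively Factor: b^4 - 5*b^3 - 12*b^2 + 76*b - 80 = (b - 2)*(b^3 - 3*b^2 - 18*b + 40) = (b - 2)*(b + 4)*(b^2 - 7*b + 10) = (b - 5)*(b - 2)*(b + 4)*(b - 2)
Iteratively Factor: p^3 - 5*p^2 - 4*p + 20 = (p - 2)*(p^2 - 3*p - 10) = (p - 2)*(p + 2)*(p - 5)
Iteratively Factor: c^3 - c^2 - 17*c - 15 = (c + 3)*(c^2 - 4*c - 5) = (c - 5)*(c + 3)*(c + 1)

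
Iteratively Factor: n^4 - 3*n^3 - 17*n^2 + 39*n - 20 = (n - 1)*(n^3 - 2*n^2 - 19*n + 20) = (n - 1)*(n + 4)*(n^2 - 6*n + 5) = (n - 1)^2*(n + 4)*(n - 5)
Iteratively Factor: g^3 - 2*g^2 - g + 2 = (g - 1)*(g^2 - g - 2) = (g - 1)*(g + 1)*(g - 2)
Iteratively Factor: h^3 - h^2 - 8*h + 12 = (h - 2)*(h^2 + h - 6) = (h - 2)*(h + 3)*(h - 2)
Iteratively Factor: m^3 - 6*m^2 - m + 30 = (m - 3)*(m^2 - 3*m - 10) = (m - 5)*(m - 3)*(m + 2)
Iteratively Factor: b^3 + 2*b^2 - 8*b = (b - 2)*(b^2 + 4*b) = b*(b - 2)*(b + 4)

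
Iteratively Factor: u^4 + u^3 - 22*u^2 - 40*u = (u + 2)*(u^3 - u^2 - 20*u) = (u + 2)*(u + 4)*(u^2 - 5*u) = u*(u + 2)*(u + 4)*(u - 5)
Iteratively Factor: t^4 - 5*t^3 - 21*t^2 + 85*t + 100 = (t + 1)*(t^3 - 6*t^2 - 15*t + 100) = (t - 5)*(t + 1)*(t^2 - t - 20) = (t - 5)^2*(t + 1)*(t + 4)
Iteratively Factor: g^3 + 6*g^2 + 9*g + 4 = (g + 1)*(g^2 + 5*g + 4) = (g + 1)^2*(g + 4)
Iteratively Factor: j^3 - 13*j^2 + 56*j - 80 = (j - 4)*(j^2 - 9*j + 20) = (j - 4)^2*(j - 5)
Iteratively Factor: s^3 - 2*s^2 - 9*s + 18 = (s - 3)*(s^2 + s - 6) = (s - 3)*(s - 2)*(s + 3)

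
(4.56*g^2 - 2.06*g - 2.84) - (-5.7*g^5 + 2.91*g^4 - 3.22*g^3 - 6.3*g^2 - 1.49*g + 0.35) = 5.7*g^5 - 2.91*g^4 + 3.22*g^3 + 10.86*g^2 - 0.57*g - 3.19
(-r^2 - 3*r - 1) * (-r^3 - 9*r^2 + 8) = r^5 + 12*r^4 + 28*r^3 + r^2 - 24*r - 8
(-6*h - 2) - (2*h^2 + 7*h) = -2*h^2 - 13*h - 2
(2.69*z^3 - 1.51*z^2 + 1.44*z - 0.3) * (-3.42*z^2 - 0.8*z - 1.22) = -9.1998*z^5 + 3.0122*z^4 - 6.9986*z^3 + 1.7162*z^2 - 1.5168*z + 0.366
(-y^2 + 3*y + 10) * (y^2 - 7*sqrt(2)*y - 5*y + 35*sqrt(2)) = -y^4 + 8*y^3 + 7*sqrt(2)*y^3 - 56*sqrt(2)*y^2 - 5*y^2 - 50*y + 35*sqrt(2)*y + 350*sqrt(2)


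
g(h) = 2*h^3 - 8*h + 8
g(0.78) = 2.71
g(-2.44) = -1.53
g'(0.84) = -3.77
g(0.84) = 2.47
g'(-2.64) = 33.82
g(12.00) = 3368.00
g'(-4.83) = 131.97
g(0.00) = 8.00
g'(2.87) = 41.42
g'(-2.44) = 27.72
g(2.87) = 32.32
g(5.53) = 301.98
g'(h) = 6*h^2 - 8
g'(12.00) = 856.00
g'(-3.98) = 87.04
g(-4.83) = -178.72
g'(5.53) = 175.49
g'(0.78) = -4.35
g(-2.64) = -7.68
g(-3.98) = -86.25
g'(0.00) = -8.00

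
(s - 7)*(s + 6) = s^2 - s - 42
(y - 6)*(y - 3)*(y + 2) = y^3 - 7*y^2 + 36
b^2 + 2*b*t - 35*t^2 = (b - 5*t)*(b + 7*t)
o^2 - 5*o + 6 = (o - 3)*(o - 2)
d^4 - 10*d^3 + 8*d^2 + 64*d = d*(d - 8)*(d - 4)*(d + 2)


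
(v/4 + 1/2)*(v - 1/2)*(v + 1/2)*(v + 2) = v^4/4 + v^3 + 15*v^2/16 - v/4 - 1/4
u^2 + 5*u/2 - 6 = (u - 3/2)*(u + 4)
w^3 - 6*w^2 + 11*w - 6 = (w - 3)*(w - 2)*(w - 1)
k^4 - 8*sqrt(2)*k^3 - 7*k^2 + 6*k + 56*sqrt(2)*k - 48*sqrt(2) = (k - 2)*(k - 1)*(k + 3)*(k - 8*sqrt(2))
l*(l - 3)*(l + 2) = l^3 - l^2 - 6*l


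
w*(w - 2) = w^2 - 2*w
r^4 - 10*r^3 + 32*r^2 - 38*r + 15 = (r - 5)*(r - 3)*(r - 1)^2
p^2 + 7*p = p*(p + 7)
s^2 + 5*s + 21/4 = (s + 3/2)*(s + 7/2)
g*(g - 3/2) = g^2 - 3*g/2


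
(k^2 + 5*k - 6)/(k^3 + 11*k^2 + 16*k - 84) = (k - 1)/(k^2 + 5*k - 14)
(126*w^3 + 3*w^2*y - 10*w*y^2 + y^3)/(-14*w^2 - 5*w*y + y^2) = (-18*w^2 - 3*w*y + y^2)/(2*w + y)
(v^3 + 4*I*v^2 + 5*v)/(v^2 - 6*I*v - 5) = v*(v + 5*I)/(v - 5*I)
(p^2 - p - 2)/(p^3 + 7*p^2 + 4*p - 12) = (p^2 - p - 2)/(p^3 + 7*p^2 + 4*p - 12)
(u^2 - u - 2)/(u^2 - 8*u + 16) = (u^2 - u - 2)/(u^2 - 8*u + 16)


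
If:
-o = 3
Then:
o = -3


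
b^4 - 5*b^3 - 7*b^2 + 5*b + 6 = (b - 6)*(b - 1)*(b + 1)^2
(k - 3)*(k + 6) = k^2 + 3*k - 18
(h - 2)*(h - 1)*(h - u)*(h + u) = h^4 - 3*h^3 - h^2*u^2 + 2*h^2 + 3*h*u^2 - 2*u^2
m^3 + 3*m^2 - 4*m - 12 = (m - 2)*(m + 2)*(m + 3)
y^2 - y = y*(y - 1)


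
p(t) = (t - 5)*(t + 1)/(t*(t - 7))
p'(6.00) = -2.31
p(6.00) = -1.17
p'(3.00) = -0.22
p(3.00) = 0.67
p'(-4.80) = -0.05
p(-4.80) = 0.66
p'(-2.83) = -0.11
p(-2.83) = 0.52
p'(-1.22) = -0.51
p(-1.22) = 0.14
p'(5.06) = -0.64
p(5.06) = -0.04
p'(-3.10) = -0.10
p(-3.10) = 0.54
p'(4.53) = -0.41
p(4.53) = 0.23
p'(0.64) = -1.80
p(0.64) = 1.76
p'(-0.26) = -10.61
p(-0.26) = -2.06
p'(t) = (t - 5)/(t*(t - 7)) + (t + 1)/(t*(t - 7)) - (t - 5)*(t + 1)/(t*(t - 7)^2) - (t - 5)*(t + 1)/(t^2*(t - 7)) = (-3*t^2 + 10*t - 35)/(t^2*(t^2 - 14*t + 49))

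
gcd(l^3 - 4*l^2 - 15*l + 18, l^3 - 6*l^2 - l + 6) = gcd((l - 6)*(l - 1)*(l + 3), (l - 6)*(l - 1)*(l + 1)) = l^2 - 7*l + 6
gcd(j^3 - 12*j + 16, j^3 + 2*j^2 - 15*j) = 1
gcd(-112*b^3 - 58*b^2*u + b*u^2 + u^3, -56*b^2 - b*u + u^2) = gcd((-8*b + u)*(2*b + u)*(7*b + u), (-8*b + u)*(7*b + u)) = -56*b^2 - b*u + u^2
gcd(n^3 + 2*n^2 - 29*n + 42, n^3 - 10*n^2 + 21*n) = n - 3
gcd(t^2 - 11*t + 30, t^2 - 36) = t - 6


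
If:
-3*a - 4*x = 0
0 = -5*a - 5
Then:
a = -1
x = 3/4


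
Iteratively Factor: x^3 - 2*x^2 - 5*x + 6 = (x + 2)*(x^2 - 4*x + 3) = (x - 3)*(x + 2)*(x - 1)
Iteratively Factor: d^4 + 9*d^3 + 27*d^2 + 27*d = (d)*(d^3 + 9*d^2 + 27*d + 27) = d*(d + 3)*(d^2 + 6*d + 9) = d*(d + 3)^2*(d + 3)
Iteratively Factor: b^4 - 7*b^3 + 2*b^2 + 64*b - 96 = (b + 3)*(b^3 - 10*b^2 + 32*b - 32) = (b - 4)*(b + 3)*(b^2 - 6*b + 8) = (b - 4)*(b - 2)*(b + 3)*(b - 4)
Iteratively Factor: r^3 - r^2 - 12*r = (r + 3)*(r^2 - 4*r) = (r - 4)*(r + 3)*(r)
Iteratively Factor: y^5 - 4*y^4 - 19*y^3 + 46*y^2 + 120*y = (y - 5)*(y^4 + y^3 - 14*y^2 - 24*y) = y*(y - 5)*(y^3 + y^2 - 14*y - 24) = y*(y - 5)*(y + 3)*(y^2 - 2*y - 8) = y*(y - 5)*(y + 2)*(y + 3)*(y - 4)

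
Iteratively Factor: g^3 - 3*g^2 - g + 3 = (g - 3)*(g^2 - 1) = (g - 3)*(g - 1)*(g + 1)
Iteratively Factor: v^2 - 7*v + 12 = (v - 3)*(v - 4)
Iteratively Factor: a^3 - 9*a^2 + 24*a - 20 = (a - 2)*(a^2 - 7*a + 10) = (a - 5)*(a - 2)*(a - 2)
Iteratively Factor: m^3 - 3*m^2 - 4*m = (m - 4)*(m^2 + m) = m*(m - 4)*(m + 1)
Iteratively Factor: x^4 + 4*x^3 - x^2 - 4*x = (x + 1)*(x^3 + 3*x^2 - 4*x) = x*(x + 1)*(x^2 + 3*x - 4) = x*(x - 1)*(x + 1)*(x + 4)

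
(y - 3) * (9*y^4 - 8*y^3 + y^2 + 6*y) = 9*y^5 - 35*y^4 + 25*y^3 + 3*y^2 - 18*y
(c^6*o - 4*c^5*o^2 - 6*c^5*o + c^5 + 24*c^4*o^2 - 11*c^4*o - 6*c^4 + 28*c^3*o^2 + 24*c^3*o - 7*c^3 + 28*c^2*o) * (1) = c^6*o - 4*c^5*o^2 - 6*c^5*o + c^5 + 24*c^4*o^2 - 11*c^4*o - 6*c^4 + 28*c^3*o^2 + 24*c^3*o - 7*c^3 + 28*c^2*o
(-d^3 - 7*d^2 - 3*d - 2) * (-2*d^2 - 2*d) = 2*d^5 + 16*d^4 + 20*d^3 + 10*d^2 + 4*d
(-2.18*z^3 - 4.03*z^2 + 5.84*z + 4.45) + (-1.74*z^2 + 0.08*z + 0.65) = -2.18*z^3 - 5.77*z^2 + 5.92*z + 5.1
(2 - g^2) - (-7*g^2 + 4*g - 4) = 6*g^2 - 4*g + 6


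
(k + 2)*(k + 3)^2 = k^3 + 8*k^2 + 21*k + 18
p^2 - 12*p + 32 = (p - 8)*(p - 4)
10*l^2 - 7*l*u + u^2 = (-5*l + u)*(-2*l + u)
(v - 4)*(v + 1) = v^2 - 3*v - 4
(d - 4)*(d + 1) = d^2 - 3*d - 4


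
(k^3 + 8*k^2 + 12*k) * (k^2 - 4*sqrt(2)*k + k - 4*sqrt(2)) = k^5 - 4*sqrt(2)*k^4 + 9*k^4 - 36*sqrt(2)*k^3 + 20*k^3 - 80*sqrt(2)*k^2 + 12*k^2 - 48*sqrt(2)*k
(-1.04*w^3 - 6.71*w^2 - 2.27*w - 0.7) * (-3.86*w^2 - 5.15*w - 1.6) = 4.0144*w^5 + 31.2566*w^4 + 44.9827*w^3 + 25.1285*w^2 + 7.237*w + 1.12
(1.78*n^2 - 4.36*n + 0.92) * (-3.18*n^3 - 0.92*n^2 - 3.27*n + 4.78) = -5.6604*n^5 + 12.2272*n^4 - 4.735*n^3 + 21.9192*n^2 - 23.8492*n + 4.3976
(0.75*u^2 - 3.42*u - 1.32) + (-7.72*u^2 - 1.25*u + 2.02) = -6.97*u^2 - 4.67*u + 0.7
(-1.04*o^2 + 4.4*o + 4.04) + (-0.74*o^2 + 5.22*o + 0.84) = -1.78*o^2 + 9.62*o + 4.88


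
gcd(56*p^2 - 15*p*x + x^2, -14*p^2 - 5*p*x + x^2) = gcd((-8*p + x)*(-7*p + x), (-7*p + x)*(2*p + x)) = -7*p + x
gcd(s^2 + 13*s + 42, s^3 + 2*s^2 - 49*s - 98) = s + 7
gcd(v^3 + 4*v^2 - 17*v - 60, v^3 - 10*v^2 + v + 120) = v + 3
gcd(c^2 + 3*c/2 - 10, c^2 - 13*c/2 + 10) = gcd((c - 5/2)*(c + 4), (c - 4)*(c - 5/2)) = c - 5/2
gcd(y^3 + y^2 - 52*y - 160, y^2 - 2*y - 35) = y + 5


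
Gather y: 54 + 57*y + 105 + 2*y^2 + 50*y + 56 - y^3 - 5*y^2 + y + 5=-y^3 - 3*y^2 + 108*y + 220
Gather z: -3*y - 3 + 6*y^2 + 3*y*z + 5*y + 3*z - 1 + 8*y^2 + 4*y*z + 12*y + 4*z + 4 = 14*y^2 + 14*y + z*(7*y + 7)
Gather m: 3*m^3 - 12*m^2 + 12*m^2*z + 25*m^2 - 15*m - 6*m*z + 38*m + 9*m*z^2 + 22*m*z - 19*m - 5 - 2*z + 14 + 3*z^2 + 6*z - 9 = 3*m^3 + m^2*(12*z + 13) + m*(9*z^2 + 16*z + 4) + 3*z^2 + 4*z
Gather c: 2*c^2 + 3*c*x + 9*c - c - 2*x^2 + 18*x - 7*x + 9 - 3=2*c^2 + c*(3*x + 8) - 2*x^2 + 11*x + 6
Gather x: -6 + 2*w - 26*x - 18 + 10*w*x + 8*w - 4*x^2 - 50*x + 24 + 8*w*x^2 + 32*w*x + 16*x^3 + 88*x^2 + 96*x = 10*w + 16*x^3 + x^2*(8*w + 84) + x*(42*w + 20)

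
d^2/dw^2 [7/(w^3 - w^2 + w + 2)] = 14*((1 - 3*w)*(w^3 - w^2 + w + 2) + (3*w^2 - 2*w + 1)^2)/(w^3 - w^2 + w + 2)^3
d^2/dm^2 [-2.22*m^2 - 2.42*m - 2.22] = -4.44000000000000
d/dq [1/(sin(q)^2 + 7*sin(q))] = -(2*sin(q) + 7)*cos(q)/((sin(q) + 7)^2*sin(q)^2)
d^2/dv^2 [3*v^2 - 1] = 6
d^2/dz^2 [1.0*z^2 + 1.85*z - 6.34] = 2.00000000000000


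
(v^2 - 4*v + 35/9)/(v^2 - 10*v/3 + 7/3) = (v - 5/3)/(v - 1)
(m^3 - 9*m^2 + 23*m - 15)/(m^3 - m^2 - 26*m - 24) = (-m^3 + 9*m^2 - 23*m + 15)/(-m^3 + m^2 + 26*m + 24)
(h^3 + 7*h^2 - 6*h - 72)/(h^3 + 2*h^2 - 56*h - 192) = (h - 3)/(h - 8)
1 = 1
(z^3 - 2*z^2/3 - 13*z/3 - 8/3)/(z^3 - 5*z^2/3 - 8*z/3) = (z + 1)/z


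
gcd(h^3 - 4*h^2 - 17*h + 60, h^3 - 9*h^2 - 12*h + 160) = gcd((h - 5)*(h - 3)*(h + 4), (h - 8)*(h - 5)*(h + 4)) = h^2 - h - 20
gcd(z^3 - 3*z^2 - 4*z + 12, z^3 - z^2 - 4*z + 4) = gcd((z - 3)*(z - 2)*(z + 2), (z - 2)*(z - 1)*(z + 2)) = z^2 - 4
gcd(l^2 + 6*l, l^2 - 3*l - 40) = 1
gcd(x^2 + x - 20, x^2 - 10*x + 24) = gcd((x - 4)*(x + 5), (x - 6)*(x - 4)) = x - 4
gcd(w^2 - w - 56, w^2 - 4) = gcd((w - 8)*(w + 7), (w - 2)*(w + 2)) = 1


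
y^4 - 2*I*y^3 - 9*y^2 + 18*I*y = y*(y - 3)*(y + 3)*(y - 2*I)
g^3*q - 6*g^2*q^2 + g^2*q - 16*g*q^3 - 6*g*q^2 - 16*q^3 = (g - 8*q)*(g + 2*q)*(g*q + q)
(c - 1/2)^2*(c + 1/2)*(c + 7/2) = c^4 + 3*c^3 - 2*c^2 - 3*c/4 + 7/16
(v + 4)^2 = v^2 + 8*v + 16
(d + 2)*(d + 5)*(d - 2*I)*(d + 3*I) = d^4 + 7*d^3 + I*d^3 + 16*d^2 + 7*I*d^2 + 42*d + 10*I*d + 60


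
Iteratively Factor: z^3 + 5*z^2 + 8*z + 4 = (z + 2)*(z^2 + 3*z + 2) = (z + 2)^2*(z + 1)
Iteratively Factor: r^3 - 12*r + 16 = (r + 4)*(r^2 - 4*r + 4) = (r - 2)*(r + 4)*(r - 2)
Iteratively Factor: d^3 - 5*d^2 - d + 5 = (d - 5)*(d^2 - 1) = (d - 5)*(d - 1)*(d + 1)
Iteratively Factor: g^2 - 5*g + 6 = (g - 2)*(g - 3)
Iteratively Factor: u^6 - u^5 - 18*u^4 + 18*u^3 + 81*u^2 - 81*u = (u + 3)*(u^5 - 4*u^4 - 6*u^3 + 36*u^2 - 27*u) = (u + 3)^2*(u^4 - 7*u^3 + 15*u^2 - 9*u) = (u - 3)*(u + 3)^2*(u^3 - 4*u^2 + 3*u) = (u - 3)*(u - 1)*(u + 3)^2*(u^2 - 3*u) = u*(u - 3)*(u - 1)*(u + 3)^2*(u - 3)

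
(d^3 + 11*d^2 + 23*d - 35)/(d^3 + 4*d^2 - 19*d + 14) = (d + 5)/(d - 2)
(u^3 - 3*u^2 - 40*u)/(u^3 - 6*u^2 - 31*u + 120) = u/(u - 3)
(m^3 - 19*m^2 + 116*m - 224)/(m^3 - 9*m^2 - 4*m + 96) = (m - 7)/(m + 3)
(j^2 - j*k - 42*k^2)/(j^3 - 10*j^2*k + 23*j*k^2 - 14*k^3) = (j + 6*k)/(j^2 - 3*j*k + 2*k^2)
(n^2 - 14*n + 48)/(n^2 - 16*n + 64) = (n - 6)/(n - 8)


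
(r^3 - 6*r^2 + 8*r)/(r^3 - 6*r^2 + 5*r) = (r^2 - 6*r + 8)/(r^2 - 6*r + 5)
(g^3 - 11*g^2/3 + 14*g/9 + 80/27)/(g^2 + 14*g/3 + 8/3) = (9*g^2 - 39*g + 40)/(9*(g + 4))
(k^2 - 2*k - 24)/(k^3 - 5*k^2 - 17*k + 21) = (k^2 - 2*k - 24)/(k^3 - 5*k^2 - 17*k + 21)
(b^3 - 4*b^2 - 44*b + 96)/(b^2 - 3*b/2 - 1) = 2*(b^2 - 2*b - 48)/(2*b + 1)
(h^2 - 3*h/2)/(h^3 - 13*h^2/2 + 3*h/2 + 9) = h/(h^2 - 5*h - 6)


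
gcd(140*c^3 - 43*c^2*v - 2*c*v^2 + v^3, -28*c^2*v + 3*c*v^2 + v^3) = -28*c^2 + 3*c*v + v^2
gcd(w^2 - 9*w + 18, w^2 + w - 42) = w - 6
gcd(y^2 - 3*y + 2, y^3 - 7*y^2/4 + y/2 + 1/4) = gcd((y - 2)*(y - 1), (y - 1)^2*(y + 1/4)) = y - 1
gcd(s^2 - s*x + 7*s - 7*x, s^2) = 1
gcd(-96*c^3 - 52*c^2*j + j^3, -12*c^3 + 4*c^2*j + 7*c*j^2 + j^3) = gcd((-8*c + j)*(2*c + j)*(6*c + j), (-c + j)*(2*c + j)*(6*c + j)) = 12*c^2 + 8*c*j + j^2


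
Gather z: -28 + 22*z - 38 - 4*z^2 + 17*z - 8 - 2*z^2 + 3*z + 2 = -6*z^2 + 42*z - 72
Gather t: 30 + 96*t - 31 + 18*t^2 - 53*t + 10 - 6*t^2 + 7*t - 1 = 12*t^2 + 50*t + 8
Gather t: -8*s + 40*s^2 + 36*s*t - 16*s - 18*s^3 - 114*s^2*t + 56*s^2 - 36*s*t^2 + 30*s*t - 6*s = -18*s^3 + 96*s^2 - 36*s*t^2 - 30*s + t*(-114*s^2 + 66*s)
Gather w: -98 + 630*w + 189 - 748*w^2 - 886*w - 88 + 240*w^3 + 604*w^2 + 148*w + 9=240*w^3 - 144*w^2 - 108*w + 12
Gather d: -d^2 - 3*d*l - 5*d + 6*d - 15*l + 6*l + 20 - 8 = -d^2 + d*(1 - 3*l) - 9*l + 12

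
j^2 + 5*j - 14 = (j - 2)*(j + 7)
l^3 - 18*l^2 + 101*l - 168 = (l - 8)*(l - 7)*(l - 3)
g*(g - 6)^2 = g^3 - 12*g^2 + 36*g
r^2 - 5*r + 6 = (r - 3)*(r - 2)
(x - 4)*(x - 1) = x^2 - 5*x + 4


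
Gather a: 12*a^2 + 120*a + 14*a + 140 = 12*a^2 + 134*a + 140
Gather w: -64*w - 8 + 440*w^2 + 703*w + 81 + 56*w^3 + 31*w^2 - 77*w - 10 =56*w^3 + 471*w^2 + 562*w + 63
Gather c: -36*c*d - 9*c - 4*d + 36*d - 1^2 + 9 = c*(-36*d - 9) + 32*d + 8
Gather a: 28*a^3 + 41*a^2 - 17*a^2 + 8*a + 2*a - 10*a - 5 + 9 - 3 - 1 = 28*a^3 + 24*a^2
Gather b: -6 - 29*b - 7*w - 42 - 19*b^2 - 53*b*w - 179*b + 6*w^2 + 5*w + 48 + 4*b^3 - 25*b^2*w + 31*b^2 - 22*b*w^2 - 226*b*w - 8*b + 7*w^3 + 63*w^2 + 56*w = 4*b^3 + b^2*(12 - 25*w) + b*(-22*w^2 - 279*w - 216) + 7*w^3 + 69*w^2 + 54*w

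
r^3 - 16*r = r*(r - 4)*(r + 4)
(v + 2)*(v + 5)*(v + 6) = v^3 + 13*v^2 + 52*v + 60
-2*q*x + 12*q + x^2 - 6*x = (-2*q + x)*(x - 6)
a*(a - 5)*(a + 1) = a^3 - 4*a^2 - 5*a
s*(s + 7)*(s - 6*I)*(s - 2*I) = s^4 + 7*s^3 - 8*I*s^3 - 12*s^2 - 56*I*s^2 - 84*s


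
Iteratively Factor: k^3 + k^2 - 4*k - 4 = (k + 2)*(k^2 - k - 2) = (k - 2)*(k + 2)*(k + 1)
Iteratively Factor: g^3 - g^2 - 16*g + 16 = (g + 4)*(g^2 - 5*g + 4) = (g - 1)*(g + 4)*(g - 4)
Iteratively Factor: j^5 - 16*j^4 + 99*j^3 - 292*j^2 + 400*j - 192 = (j - 4)*(j^4 - 12*j^3 + 51*j^2 - 88*j + 48) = (j - 4)*(j - 3)*(j^3 - 9*j^2 + 24*j - 16) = (j - 4)^2*(j - 3)*(j^2 - 5*j + 4) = (j - 4)^3*(j - 3)*(j - 1)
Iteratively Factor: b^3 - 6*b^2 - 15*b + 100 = (b - 5)*(b^2 - b - 20) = (b - 5)^2*(b + 4)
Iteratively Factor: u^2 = (u)*(u)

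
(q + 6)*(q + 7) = q^2 + 13*q + 42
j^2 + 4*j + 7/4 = (j + 1/2)*(j + 7/2)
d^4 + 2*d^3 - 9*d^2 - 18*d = d*(d - 3)*(d + 2)*(d + 3)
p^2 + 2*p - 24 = (p - 4)*(p + 6)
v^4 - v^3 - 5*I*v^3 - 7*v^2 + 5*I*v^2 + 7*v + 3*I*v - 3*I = (v - 1)*(v - 3*I)*(v - I)^2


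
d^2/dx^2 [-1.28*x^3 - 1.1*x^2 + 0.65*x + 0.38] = -7.68*x - 2.2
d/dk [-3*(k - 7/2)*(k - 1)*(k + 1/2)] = -9*k^2 + 24*k - 15/4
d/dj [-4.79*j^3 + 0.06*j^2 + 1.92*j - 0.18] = -14.37*j^2 + 0.12*j + 1.92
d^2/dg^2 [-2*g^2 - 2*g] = -4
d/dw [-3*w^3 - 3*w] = -9*w^2 - 3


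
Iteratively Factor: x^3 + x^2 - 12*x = (x)*(x^2 + x - 12) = x*(x - 3)*(x + 4)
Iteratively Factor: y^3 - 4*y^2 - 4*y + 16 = (y - 2)*(y^2 - 2*y - 8) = (y - 2)*(y + 2)*(y - 4)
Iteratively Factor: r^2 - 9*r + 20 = (r - 4)*(r - 5)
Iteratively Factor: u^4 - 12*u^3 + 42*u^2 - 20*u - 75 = (u - 5)*(u^3 - 7*u^2 + 7*u + 15) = (u - 5)*(u - 3)*(u^2 - 4*u - 5) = (u - 5)*(u - 3)*(u + 1)*(u - 5)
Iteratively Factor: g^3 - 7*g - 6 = (g + 1)*(g^2 - g - 6) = (g - 3)*(g + 1)*(g + 2)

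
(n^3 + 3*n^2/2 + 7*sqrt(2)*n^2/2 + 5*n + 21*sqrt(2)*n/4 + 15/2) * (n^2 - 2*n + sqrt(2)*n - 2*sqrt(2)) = n^5 - n^4/2 + 9*sqrt(2)*n^4/2 - 9*sqrt(2)*n^3/4 + 9*n^3 - 17*sqrt(2)*n^2/2 - 6*n^2 - 36*n - 5*sqrt(2)*n/2 - 15*sqrt(2)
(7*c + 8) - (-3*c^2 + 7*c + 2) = 3*c^2 + 6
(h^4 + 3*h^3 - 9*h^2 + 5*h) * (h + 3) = h^5 + 6*h^4 - 22*h^2 + 15*h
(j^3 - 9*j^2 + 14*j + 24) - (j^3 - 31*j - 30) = -9*j^2 + 45*j + 54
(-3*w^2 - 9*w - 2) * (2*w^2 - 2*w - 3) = -6*w^4 - 12*w^3 + 23*w^2 + 31*w + 6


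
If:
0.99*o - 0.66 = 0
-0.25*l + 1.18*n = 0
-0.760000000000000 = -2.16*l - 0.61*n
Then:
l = 0.33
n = 0.07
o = 0.67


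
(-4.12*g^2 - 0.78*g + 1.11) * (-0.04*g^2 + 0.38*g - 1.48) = 0.1648*g^4 - 1.5344*g^3 + 5.7568*g^2 + 1.5762*g - 1.6428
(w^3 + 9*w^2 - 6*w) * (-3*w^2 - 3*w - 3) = -3*w^5 - 30*w^4 - 12*w^3 - 9*w^2 + 18*w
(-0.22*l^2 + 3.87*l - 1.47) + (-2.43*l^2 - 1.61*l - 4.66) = -2.65*l^2 + 2.26*l - 6.13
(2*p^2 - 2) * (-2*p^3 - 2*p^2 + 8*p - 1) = -4*p^5 - 4*p^4 + 20*p^3 + 2*p^2 - 16*p + 2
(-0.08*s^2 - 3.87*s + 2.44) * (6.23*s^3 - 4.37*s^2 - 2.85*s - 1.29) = -0.4984*s^5 - 23.7605*s^4 + 32.3411*s^3 + 0.4699*s^2 - 1.9617*s - 3.1476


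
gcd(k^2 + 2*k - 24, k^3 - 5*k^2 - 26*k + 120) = k - 4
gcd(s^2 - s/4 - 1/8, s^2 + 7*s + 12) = 1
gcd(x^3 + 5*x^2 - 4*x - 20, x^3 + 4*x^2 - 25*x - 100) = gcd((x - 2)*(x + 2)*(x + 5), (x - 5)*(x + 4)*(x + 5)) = x + 5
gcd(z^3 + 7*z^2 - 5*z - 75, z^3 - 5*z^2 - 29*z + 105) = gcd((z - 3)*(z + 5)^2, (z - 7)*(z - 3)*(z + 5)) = z^2 + 2*z - 15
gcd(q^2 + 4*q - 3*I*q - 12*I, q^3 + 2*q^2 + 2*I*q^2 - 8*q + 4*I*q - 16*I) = q + 4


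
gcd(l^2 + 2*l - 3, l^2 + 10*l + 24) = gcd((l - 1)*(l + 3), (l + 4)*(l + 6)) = 1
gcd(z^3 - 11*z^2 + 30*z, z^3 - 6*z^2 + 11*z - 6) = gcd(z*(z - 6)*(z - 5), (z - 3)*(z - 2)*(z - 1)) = 1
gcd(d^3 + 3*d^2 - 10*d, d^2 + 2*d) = d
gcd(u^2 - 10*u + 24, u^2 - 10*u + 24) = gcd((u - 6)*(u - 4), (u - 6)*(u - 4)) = u^2 - 10*u + 24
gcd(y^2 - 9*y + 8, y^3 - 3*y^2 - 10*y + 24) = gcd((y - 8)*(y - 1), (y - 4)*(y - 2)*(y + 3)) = 1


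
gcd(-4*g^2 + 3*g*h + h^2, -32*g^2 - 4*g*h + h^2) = 4*g + h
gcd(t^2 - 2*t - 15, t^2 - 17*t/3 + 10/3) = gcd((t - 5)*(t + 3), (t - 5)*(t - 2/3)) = t - 5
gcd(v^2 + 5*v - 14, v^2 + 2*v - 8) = v - 2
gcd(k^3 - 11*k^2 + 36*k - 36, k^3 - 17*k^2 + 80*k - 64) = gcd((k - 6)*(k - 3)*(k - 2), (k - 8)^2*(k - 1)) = 1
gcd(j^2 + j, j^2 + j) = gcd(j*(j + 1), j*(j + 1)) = j^2 + j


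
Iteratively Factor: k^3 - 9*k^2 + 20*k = (k - 5)*(k^2 - 4*k) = (k - 5)*(k - 4)*(k)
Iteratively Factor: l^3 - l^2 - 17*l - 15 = (l - 5)*(l^2 + 4*l + 3) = (l - 5)*(l + 3)*(l + 1)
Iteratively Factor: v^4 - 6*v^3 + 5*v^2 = (v)*(v^3 - 6*v^2 + 5*v) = v*(v - 5)*(v^2 - v) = v^2*(v - 5)*(v - 1)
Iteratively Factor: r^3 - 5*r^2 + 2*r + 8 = (r - 2)*(r^2 - 3*r - 4) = (r - 2)*(r + 1)*(r - 4)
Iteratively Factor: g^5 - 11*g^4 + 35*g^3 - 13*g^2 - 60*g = (g - 5)*(g^4 - 6*g^3 + 5*g^2 + 12*g) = (g - 5)*(g + 1)*(g^3 - 7*g^2 + 12*g) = (g - 5)*(g - 3)*(g + 1)*(g^2 - 4*g) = (g - 5)*(g - 4)*(g - 3)*(g + 1)*(g)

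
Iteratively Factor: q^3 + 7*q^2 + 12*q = (q)*(q^2 + 7*q + 12) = q*(q + 4)*(q + 3)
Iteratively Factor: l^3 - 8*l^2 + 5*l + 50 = (l - 5)*(l^2 - 3*l - 10) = (l - 5)^2*(l + 2)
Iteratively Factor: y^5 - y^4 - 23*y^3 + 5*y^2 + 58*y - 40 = (y - 1)*(y^4 - 23*y^2 - 18*y + 40) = (y - 1)*(y + 4)*(y^3 - 4*y^2 - 7*y + 10) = (y - 1)*(y + 2)*(y + 4)*(y^2 - 6*y + 5) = (y - 5)*(y - 1)*(y + 2)*(y + 4)*(y - 1)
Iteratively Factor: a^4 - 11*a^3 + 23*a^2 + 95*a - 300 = (a + 3)*(a^3 - 14*a^2 + 65*a - 100) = (a - 5)*(a + 3)*(a^2 - 9*a + 20) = (a - 5)*(a - 4)*(a + 3)*(a - 5)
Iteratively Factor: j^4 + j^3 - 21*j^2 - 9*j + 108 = (j - 3)*(j^3 + 4*j^2 - 9*j - 36) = (j - 3)*(j + 4)*(j^2 - 9) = (j - 3)^2*(j + 4)*(j + 3)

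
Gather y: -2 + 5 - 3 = 0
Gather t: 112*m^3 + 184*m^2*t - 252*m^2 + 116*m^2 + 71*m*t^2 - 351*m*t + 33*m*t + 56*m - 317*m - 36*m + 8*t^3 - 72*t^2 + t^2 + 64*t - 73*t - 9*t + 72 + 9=112*m^3 - 136*m^2 - 297*m + 8*t^3 + t^2*(71*m - 71) + t*(184*m^2 - 318*m - 18) + 81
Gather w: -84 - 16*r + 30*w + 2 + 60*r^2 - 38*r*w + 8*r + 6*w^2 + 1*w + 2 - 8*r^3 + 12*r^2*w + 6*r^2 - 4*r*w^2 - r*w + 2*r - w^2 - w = -8*r^3 + 66*r^2 - 6*r + w^2*(5 - 4*r) + w*(12*r^2 - 39*r + 30) - 80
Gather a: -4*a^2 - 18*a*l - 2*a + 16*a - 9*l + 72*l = -4*a^2 + a*(14 - 18*l) + 63*l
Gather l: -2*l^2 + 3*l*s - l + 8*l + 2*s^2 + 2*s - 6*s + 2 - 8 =-2*l^2 + l*(3*s + 7) + 2*s^2 - 4*s - 6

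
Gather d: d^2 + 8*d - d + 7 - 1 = d^2 + 7*d + 6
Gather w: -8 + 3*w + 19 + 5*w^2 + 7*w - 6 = 5*w^2 + 10*w + 5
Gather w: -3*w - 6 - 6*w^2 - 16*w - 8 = -6*w^2 - 19*w - 14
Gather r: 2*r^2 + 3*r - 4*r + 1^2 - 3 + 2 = 2*r^2 - r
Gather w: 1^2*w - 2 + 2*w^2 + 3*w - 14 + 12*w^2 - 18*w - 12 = 14*w^2 - 14*w - 28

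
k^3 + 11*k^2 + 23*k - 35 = (k - 1)*(k + 5)*(k + 7)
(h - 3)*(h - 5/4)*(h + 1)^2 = h^4 - 9*h^3/4 - 15*h^2/4 + 13*h/4 + 15/4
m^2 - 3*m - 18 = (m - 6)*(m + 3)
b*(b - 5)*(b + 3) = b^3 - 2*b^2 - 15*b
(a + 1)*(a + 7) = a^2 + 8*a + 7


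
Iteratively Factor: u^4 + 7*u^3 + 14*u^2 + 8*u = (u + 2)*(u^3 + 5*u^2 + 4*u) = u*(u + 2)*(u^2 + 5*u + 4) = u*(u + 2)*(u + 4)*(u + 1)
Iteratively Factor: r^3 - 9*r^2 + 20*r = (r - 4)*(r^2 - 5*r) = r*(r - 4)*(r - 5)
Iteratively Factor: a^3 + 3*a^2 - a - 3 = (a + 3)*(a^2 - 1) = (a - 1)*(a + 3)*(a + 1)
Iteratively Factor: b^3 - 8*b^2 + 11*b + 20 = (b - 5)*(b^2 - 3*b - 4) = (b - 5)*(b + 1)*(b - 4)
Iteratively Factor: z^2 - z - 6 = (z - 3)*(z + 2)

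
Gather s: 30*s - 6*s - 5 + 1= 24*s - 4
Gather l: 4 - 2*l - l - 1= 3 - 3*l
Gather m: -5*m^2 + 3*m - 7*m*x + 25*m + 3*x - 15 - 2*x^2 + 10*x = -5*m^2 + m*(28 - 7*x) - 2*x^2 + 13*x - 15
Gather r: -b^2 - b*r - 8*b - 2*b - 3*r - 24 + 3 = -b^2 - 10*b + r*(-b - 3) - 21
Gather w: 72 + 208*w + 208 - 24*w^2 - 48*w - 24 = -24*w^2 + 160*w + 256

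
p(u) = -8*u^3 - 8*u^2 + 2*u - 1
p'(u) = -24*u^2 - 16*u + 2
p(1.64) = -54.52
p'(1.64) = -88.79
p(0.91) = -11.83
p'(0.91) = -32.43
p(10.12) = -9091.55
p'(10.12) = -2617.87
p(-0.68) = -3.54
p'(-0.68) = 1.78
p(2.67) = -204.96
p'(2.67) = -211.81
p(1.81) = -71.03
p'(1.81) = -105.59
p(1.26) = -27.18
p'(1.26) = -56.26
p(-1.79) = 15.67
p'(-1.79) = -46.26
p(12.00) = -14953.00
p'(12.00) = -3646.00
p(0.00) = -1.00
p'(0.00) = 2.00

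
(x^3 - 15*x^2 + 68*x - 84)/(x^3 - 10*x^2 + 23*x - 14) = (x - 6)/(x - 1)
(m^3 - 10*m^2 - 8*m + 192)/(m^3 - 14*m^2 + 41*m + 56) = (m^2 - 2*m - 24)/(m^2 - 6*m - 7)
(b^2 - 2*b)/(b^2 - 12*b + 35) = b*(b - 2)/(b^2 - 12*b + 35)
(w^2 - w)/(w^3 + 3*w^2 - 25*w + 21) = w/(w^2 + 4*w - 21)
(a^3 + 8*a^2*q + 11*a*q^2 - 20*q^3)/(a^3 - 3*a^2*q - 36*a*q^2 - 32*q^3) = (-a^2 - 4*a*q + 5*q^2)/(-a^2 + 7*a*q + 8*q^2)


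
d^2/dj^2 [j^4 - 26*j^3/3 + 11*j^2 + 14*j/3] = 12*j^2 - 52*j + 22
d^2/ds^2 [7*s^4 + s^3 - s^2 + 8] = 84*s^2 + 6*s - 2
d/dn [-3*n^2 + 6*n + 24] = 6 - 6*n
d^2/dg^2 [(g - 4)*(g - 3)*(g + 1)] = 6*g - 12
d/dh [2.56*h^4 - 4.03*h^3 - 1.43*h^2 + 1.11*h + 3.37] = 10.24*h^3 - 12.09*h^2 - 2.86*h + 1.11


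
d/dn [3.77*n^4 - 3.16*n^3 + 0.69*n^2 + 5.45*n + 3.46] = 15.08*n^3 - 9.48*n^2 + 1.38*n + 5.45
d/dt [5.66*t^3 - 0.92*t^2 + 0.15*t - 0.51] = 16.98*t^2 - 1.84*t + 0.15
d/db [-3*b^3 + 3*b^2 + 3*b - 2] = -9*b^2 + 6*b + 3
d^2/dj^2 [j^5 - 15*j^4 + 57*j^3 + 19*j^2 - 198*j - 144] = 20*j^3 - 180*j^2 + 342*j + 38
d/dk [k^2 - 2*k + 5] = 2*k - 2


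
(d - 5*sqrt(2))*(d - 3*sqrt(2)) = d^2 - 8*sqrt(2)*d + 30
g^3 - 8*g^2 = g^2*(g - 8)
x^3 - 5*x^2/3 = x^2*(x - 5/3)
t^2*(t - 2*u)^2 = t^4 - 4*t^3*u + 4*t^2*u^2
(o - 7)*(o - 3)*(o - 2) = o^3 - 12*o^2 + 41*o - 42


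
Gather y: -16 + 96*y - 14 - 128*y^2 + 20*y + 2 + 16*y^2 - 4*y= -112*y^2 + 112*y - 28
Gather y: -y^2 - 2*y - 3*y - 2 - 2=-y^2 - 5*y - 4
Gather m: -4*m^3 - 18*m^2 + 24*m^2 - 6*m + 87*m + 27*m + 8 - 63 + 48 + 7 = -4*m^3 + 6*m^2 + 108*m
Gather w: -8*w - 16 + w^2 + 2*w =w^2 - 6*w - 16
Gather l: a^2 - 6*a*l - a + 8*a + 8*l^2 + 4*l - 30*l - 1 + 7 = a^2 + 7*a + 8*l^2 + l*(-6*a - 26) + 6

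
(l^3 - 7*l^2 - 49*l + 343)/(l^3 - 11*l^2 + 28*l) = (l^2 - 49)/(l*(l - 4))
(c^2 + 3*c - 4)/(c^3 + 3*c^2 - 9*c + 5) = (c + 4)/(c^2 + 4*c - 5)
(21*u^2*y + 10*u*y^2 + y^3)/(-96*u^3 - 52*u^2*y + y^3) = y*(21*u^2 + 10*u*y + y^2)/(-96*u^3 - 52*u^2*y + y^3)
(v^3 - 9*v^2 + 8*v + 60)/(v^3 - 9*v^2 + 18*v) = (v^2 - 3*v - 10)/(v*(v - 3))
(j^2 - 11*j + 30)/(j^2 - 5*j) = (j - 6)/j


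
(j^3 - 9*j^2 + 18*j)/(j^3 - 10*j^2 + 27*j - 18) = j/(j - 1)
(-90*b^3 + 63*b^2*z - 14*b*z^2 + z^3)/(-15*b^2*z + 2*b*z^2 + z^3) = (30*b^2 - 11*b*z + z^2)/(z*(5*b + z))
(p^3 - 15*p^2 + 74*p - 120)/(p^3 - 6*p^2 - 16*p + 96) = (p - 5)/(p + 4)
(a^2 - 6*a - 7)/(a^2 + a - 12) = (a^2 - 6*a - 7)/(a^2 + a - 12)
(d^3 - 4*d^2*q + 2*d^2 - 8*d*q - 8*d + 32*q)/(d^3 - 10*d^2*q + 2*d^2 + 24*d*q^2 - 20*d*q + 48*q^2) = (-d^2 - 2*d + 8)/(-d^2 + 6*d*q - 2*d + 12*q)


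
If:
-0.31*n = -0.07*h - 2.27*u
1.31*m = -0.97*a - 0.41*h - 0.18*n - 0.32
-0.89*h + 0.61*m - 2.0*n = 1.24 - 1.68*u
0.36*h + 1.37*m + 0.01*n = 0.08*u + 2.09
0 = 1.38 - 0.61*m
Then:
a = -2.50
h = -2.78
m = 2.26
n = 1.56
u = 0.30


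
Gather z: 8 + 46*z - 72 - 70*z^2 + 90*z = -70*z^2 + 136*z - 64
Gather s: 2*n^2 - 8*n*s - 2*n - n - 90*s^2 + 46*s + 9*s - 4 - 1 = 2*n^2 - 3*n - 90*s^2 + s*(55 - 8*n) - 5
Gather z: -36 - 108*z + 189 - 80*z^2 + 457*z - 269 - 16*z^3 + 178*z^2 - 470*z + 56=-16*z^3 + 98*z^2 - 121*z - 60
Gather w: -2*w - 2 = -2*w - 2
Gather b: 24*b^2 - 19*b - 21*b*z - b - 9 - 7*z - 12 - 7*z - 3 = 24*b^2 + b*(-21*z - 20) - 14*z - 24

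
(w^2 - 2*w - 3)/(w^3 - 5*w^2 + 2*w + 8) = (w - 3)/(w^2 - 6*w + 8)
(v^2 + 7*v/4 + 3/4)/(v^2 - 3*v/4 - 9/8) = 2*(v + 1)/(2*v - 3)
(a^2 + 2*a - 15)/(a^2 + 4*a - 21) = (a + 5)/(a + 7)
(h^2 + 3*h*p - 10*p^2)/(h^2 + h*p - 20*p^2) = (-h + 2*p)/(-h + 4*p)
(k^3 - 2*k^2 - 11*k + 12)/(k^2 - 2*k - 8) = (k^2 + 2*k - 3)/(k + 2)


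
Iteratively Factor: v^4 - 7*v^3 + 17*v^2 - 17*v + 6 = (v - 2)*(v^3 - 5*v^2 + 7*v - 3) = (v - 2)*(v - 1)*(v^2 - 4*v + 3) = (v - 2)*(v - 1)^2*(v - 3)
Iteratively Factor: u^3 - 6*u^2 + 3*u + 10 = (u + 1)*(u^2 - 7*u + 10) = (u - 2)*(u + 1)*(u - 5)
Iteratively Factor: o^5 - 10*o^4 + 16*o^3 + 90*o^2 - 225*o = (o + 3)*(o^4 - 13*o^3 + 55*o^2 - 75*o) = (o - 3)*(o + 3)*(o^3 - 10*o^2 + 25*o) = o*(o - 3)*(o + 3)*(o^2 - 10*o + 25) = o*(o - 5)*(o - 3)*(o + 3)*(o - 5)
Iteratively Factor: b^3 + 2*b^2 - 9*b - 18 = (b - 3)*(b^2 + 5*b + 6) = (b - 3)*(b + 2)*(b + 3)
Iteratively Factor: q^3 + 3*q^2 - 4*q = (q + 4)*(q^2 - q) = (q - 1)*(q + 4)*(q)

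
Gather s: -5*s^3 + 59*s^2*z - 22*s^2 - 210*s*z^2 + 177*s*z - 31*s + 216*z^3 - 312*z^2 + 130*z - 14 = -5*s^3 + s^2*(59*z - 22) + s*(-210*z^2 + 177*z - 31) + 216*z^3 - 312*z^2 + 130*z - 14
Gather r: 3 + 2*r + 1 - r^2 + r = -r^2 + 3*r + 4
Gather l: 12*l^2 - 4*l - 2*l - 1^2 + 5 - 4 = 12*l^2 - 6*l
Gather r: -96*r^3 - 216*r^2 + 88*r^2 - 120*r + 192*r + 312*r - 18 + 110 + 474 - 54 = -96*r^3 - 128*r^2 + 384*r + 512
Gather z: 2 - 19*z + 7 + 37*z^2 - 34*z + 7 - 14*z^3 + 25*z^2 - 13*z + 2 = -14*z^3 + 62*z^2 - 66*z + 18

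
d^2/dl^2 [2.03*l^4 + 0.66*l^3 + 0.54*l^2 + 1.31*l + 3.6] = 24.36*l^2 + 3.96*l + 1.08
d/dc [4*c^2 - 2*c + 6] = 8*c - 2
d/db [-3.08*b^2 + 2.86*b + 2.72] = 2.86 - 6.16*b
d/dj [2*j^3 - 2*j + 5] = 6*j^2 - 2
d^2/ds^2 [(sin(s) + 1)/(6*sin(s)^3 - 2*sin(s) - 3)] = (144*sin(s)^7 + 324*sin(s)^6 - 168*sin(s)^5 - 222*sin(s)^4 + 138*sin(s)^3 - 146*sin(s)^2 - 105*sin(s) + 4)/(-6*sin(s)^3 + 2*sin(s) + 3)^3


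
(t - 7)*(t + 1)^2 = t^3 - 5*t^2 - 13*t - 7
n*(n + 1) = n^2 + n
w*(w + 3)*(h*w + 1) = h*w^3 + 3*h*w^2 + w^2 + 3*w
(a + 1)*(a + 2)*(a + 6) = a^3 + 9*a^2 + 20*a + 12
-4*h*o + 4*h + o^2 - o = (-4*h + o)*(o - 1)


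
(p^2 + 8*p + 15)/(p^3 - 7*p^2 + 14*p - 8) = (p^2 + 8*p + 15)/(p^3 - 7*p^2 + 14*p - 8)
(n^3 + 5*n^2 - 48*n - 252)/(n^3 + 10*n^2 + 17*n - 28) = (n^3 + 5*n^2 - 48*n - 252)/(n^3 + 10*n^2 + 17*n - 28)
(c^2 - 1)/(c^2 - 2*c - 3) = (c - 1)/(c - 3)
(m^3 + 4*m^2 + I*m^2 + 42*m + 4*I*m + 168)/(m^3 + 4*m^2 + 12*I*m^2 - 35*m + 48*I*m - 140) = (m - 6*I)/(m + 5*I)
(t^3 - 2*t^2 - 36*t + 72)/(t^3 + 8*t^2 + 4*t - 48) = (t - 6)/(t + 4)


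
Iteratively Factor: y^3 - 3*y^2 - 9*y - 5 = (y + 1)*(y^2 - 4*y - 5) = (y + 1)^2*(y - 5)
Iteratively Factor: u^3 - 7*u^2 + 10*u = (u - 2)*(u^2 - 5*u) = u*(u - 2)*(u - 5)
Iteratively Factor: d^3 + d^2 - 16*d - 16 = (d + 4)*(d^2 - 3*d - 4) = (d - 4)*(d + 4)*(d + 1)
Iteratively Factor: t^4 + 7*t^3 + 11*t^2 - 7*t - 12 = (t + 3)*(t^3 + 4*t^2 - t - 4) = (t - 1)*(t + 3)*(t^2 + 5*t + 4) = (t - 1)*(t + 3)*(t + 4)*(t + 1)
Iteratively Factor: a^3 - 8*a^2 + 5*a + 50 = (a - 5)*(a^2 - 3*a - 10) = (a - 5)^2*(a + 2)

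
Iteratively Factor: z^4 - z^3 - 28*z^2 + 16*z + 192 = (z + 4)*(z^3 - 5*z^2 - 8*z + 48) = (z - 4)*(z + 4)*(z^2 - z - 12) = (z - 4)*(z + 3)*(z + 4)*(z - 4)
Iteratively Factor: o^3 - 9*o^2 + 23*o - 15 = (o - 3)*(o^2 - 6*o + 5) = (o - 3)*(o - 1)*(o - 5)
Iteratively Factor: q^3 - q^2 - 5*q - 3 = (q - 3)*(q^2 + 2*q + 1) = (q - 3)*(q + 1)*(q + 1)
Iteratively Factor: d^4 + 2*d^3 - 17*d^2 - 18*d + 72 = (d - 2)*(d^3 + 4*d^2 - 9*d - 36) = (d - 2)*(d + 3)*(d^2 + d - 12) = (d - 2)*(d + 3)*(d + 4)*(d - 3)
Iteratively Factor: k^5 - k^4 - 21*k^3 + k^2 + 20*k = (k - 5)*(k^4 + 4*k^3 - k^2 - 4*k) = (k - 5)*(k - 1)*(k^3 + 5*k^2 + 4*k) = (k - 5)*(k - 1)*(k + 1)*(k^2 + 4*k) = k*(k - 5)*(k - 1)*(k + 1)*(k + 4)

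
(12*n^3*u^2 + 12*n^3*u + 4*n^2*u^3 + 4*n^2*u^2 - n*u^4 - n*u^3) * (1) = 12*n^3*u^2 + 12*n^3*u + 4*n^2*u^3 + 4*n^2*u^2 - n*u^4 - n*u^3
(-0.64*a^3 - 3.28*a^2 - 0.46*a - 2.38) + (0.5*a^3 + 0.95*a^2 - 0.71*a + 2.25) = -0.14*a^3 - 2.33*a^2 - 1.17*a - 0.13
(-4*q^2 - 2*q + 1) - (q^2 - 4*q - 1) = -5*q^2 + 2*q + 2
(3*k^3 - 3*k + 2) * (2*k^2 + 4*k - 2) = 6*k^5 + 12*k^4 - 12*k^3 - 8*k^2 + 14*k - 4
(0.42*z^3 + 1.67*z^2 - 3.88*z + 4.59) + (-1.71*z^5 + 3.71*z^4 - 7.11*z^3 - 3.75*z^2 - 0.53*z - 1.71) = -1.71*z^5 + 3.71*z^4 - 6.69*z^3 - 2.08*z^2 - 4.41*z + 2.88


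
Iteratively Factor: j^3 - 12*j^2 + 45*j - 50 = (j - 2)*(j^2 - 10*j + 25) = (j - 5)*(j - 2)*(j - 5)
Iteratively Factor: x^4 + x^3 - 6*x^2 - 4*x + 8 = (x - 2)*(x^3 + 3*x^2 - 4) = (x - 2)*(x + 2)*(x^2 + x - 2) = (x - 2)*(x - 1)*(x + 2)*(x + 2)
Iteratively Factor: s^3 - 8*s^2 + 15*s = (s)*(s^2 - 8*s + 15) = s*(s - 5)*(s - 3)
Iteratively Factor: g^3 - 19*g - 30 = (g + 2)*(g^2 - 2*g - 15) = (g + 2)*(g + 3)*(g - 5)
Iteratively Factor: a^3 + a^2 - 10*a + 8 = (a - 1)*(a^2 + 2*a - 8) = (a - 1)*(a + 4)*(a - 2)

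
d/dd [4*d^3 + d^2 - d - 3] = 12*d^2 + 2*d - 1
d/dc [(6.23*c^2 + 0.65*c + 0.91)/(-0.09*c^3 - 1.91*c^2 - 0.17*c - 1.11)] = (0.5607*c^4 + 0.117000000000001*c^3 + 0.4281*c^2 - 10.3544*c - 0.5668)/(0.0081*c^6 + 0.3438*c^5 + 3.6787*c^4 + 0.8492*c^3 + 4.2691*c^2 + 0.3774*c + 1.2321)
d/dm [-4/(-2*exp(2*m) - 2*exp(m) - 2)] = (-4*exp(m) - 2)*exp(m)/(exp(2*m) + exp(m) + 1)^2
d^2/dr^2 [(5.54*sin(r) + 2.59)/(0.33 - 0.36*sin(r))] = 21.4334705075446*(0.993816*sin(r)^2 + 0.910998*sin(r) - 1.987632)/(1.0*sin(r) - 0.916666666666667)^3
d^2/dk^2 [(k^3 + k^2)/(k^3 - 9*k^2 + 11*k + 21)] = 2*(10*k^3 - 63*k^2 + 441)/(k^6 - 30*k^5 + 363*k^4 - 2260*k^3 + 7623*k^2 - 13230*k + 9261)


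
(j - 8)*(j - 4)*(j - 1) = j^3 - 13*j^2 + 44*j - 32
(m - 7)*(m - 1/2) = m^2 - 15*m/2 + 7/2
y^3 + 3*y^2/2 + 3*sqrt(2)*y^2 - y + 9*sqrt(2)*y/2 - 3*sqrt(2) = (y - 1/2)*(y + 2)*(y + 3*sqrt(2))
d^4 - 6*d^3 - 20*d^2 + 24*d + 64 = (d - 8)*(d - 2)*(d + 2)^2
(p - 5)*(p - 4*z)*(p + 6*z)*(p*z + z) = p^4*z + 2*p^3*z^2 - 4*p^3*z - 24*p^2*z^3 - 8*p^2*z^2 - 5*p^2*z + 96*p*z^3 - 10*p*z^2 + 120*z^3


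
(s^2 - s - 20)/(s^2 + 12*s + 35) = (s^2 - s - 20)/(s^2 + 12*s + 35)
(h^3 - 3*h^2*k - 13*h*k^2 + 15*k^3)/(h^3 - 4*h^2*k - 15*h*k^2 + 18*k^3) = (h - 5*k)/(h - 6*k)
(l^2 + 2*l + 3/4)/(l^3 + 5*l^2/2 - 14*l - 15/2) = (l + 3/2)/(l^2 + 2*l - 15)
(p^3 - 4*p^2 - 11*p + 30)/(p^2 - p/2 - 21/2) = 2*(p^2 - 7*p + 10)/(2*p - 7)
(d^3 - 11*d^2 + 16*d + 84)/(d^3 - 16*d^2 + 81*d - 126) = (d + 2)/(d - 3)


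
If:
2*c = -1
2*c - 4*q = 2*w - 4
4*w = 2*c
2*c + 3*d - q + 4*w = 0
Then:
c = -1/2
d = 23/24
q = 7/8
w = -1/4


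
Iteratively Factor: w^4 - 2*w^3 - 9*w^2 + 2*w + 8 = (w + 1)*(w^3 - 3*w^2 - 6*w + 8) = (w + 1)*(w + 2)*(w^2 - 5*w + 4) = (w - 1)*(w + 1)*(w + 2)*(w - 4)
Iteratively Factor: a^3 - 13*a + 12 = (a + 4)*(a^2 - 4*a + 3) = (a - 1)*(a + 4)*(a - 3)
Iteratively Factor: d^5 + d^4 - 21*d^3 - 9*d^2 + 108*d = (d + 4)*(d^4 - 3*d^3 - 9*d^2 + 27*d) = (d - 3)*(d + 4)*(d^3 - 9*d) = d*(d - 3)*(d + 4)*(d^2 - 9) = d*(d - 3)^2*(d + 4)*(d + 3)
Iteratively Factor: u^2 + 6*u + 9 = (u + 3)*(u + 3)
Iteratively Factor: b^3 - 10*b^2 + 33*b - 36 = (b - 3)*(b^2 - 7*b + 12) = (b - 3)^2*(b - 4)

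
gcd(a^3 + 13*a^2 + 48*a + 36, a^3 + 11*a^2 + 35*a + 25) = a + 1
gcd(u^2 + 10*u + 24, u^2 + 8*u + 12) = u + 6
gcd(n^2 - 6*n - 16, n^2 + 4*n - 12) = 1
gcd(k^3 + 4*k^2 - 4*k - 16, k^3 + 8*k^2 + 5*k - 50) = k - 2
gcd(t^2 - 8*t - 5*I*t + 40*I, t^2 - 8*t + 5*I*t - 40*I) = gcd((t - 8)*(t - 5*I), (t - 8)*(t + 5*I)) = t - 8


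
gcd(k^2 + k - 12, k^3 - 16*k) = k + 4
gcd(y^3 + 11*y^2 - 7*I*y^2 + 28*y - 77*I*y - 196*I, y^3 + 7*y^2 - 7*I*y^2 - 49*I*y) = y^2 + y*(7 - 7*I) - 49*I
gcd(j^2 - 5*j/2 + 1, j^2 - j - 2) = j - 2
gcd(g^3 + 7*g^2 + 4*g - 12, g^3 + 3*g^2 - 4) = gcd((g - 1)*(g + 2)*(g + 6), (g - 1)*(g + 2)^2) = g^2 + g - 2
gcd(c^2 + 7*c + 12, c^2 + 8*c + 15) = c + 3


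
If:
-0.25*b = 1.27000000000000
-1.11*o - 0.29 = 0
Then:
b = -5.08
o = -0.26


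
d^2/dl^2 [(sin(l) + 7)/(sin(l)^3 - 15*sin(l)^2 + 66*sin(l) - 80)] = (-4*sin(l)^7 - 18*sin(l)^6 + 1200*sin(l)^5 - 9260*sin(l)^4 + 21588*sin(l)^3 + 11010*sin(l)^2 - 88780*sin(l) + 54744)/(sin(l)^3 - 15*sin(l)^2 + 66*sin(l) - 80)^3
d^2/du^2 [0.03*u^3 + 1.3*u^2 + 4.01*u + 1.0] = 0.18*u + 2.6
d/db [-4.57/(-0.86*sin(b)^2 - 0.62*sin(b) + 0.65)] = -(7.8604*sin(b) + 2.8334)*cos(b)/(0.86*sin(b)^2 + 0.62*sin(b) - 0.65)^2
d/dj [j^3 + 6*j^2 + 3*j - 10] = 3*j^2 + 12*j + 3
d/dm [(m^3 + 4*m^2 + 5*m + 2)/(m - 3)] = (2*m^3 - 5*m^2 - 24*m - 17)/(m^2 - 6*m + 9)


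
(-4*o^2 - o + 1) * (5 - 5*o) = 20*o^3 - 15*o^2 - 10*o + 5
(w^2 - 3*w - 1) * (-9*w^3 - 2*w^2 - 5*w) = -9*w^5 + 25*w^4 + 10*w^3 + 17*w^2 + 5*w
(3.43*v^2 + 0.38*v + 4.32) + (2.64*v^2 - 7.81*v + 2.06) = 6.07*v^2 - 7.43*v + 6.38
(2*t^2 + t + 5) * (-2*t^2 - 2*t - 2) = -4*t^4 - 6*t^3 - 16*t^2 - 12*t - 10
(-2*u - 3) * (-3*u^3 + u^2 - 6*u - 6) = 6*u^4 + 7*u^3 + 9*u^2 + 30*u + 18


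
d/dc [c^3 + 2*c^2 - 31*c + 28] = 3*c^2 + 4*c - 31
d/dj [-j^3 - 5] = -3*j^2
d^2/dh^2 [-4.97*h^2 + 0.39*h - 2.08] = -9.94000000000000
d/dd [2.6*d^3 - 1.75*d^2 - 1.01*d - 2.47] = 7.8*d^2 - 3.5*d - 1.01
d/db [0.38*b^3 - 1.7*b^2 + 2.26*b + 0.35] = 1.14*b^2 - 3.4*b + 2.26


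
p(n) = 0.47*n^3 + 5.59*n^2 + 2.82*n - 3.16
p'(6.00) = 120.66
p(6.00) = 316.52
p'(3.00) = 49.05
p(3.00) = 68.30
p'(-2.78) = -17.36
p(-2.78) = 22.10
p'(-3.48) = -19.01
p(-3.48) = 34.92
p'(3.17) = 52.43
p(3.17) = 76.92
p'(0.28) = 6.06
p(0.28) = -1.92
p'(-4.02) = -19.34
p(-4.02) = 45.31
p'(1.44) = 21.84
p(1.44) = 13.90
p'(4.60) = 84.08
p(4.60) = 173.84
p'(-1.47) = -10.57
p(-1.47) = 3.28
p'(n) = 1.41*n^2 + 11.18*n + 2.82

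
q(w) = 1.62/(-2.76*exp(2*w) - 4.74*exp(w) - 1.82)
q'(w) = 1.62*(5.52*exp(2*w) + 4.74*exp(w))/(-2.76*exp(2*w) - 4.74*exp(w) - 1.82)^2 = (8.9424*exp(w) + 7.6788)*exp(w)/(2.76*exp(2*w) + 4.74*exp(w) + 1.82)^2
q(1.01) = -0.05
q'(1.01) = 0.07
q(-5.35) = -0.88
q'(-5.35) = 0.01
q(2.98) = -0.00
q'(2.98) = 0.00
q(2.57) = -0.00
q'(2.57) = 0.01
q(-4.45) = -0.86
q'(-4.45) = 0.03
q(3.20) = -0.00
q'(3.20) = 0.00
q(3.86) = -0.00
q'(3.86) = 0.00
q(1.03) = -0.04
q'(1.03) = 0.07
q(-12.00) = -0.89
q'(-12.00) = 0.00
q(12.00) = 0.00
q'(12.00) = 0.00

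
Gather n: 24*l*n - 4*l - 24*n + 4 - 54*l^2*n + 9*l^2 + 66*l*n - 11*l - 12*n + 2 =9*l^2 - 15*l + n*(-54*l^2 + 90*l - 36) + 6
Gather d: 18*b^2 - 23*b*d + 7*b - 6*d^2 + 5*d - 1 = 18*b^2 + 7*b - 6*d^2 + d*(5 - 23*b) - 1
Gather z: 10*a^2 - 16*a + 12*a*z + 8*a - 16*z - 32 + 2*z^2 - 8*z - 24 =10*a^2 - 8*a + 2*z^2 + z*(12*a - 24) - 56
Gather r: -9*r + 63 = 63 - 9*r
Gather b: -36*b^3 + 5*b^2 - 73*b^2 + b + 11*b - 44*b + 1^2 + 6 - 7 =-36*b^3 - 68*b^2 - 32*b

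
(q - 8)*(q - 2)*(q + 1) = q^3 - 9*q^2 + 6*q + 16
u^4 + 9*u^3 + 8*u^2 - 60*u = u*(u - 2)*(u + 5)*(u + 6)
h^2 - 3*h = h*(h - 3)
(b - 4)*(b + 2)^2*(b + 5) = b^4 + 5*b^3 - 12*b^2 - 76*b - 80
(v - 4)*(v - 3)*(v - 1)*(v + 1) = v^4 - 7*v^3 + 11*v^2 + 7*v - 12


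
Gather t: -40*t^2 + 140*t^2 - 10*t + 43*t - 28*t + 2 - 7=100*t^2 + 5*t - 5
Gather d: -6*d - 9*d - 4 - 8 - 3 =-15*d - 15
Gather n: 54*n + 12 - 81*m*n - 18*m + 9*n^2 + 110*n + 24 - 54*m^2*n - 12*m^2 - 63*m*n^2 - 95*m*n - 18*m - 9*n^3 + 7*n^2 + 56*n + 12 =-12*m^2 - 36*m - 9*n^3 + n^2*(16 - 63*m) + n*(-54*m^2 - 176*m + 220) + 48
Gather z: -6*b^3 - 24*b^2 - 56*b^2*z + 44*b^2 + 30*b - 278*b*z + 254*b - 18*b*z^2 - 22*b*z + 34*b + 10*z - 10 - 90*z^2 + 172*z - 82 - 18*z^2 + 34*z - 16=-6*b^3 + 20*b^2 + 318*b + z^2*(-18*b - 108) + z*(-56*b^2 - 300*b + 216) - 108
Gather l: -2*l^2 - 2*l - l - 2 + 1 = -2*l^2 - 3*l - 1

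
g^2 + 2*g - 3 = (g - 1)*(g + 3)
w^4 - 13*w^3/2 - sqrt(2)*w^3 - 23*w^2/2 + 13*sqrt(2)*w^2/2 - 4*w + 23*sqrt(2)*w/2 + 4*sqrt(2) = (w - 8)*(w + 1/2)*(w + 1)*(w - sqrt(2))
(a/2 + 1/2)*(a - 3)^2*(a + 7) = a^4/2 + a^3 - 16*a^2 + 15*a + 63/2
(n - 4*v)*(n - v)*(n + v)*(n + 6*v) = n^4 + 2*n^3*v - 25*n^2*v^2 - 2*n*v^3 + 24*v^4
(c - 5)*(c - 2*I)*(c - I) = c^3 - 5*c^2 - 3*I*c^2 - 2*c + 15*I*c + 10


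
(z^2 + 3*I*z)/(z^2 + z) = (z + 3*I)/(z + 1)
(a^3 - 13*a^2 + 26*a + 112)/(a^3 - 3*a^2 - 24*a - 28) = (a - 8)/(a + 2)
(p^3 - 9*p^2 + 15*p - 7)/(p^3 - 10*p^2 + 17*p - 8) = (p - 7)/(p - 8)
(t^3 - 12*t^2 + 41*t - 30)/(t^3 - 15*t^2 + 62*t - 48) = (t - 5)/(t - 8)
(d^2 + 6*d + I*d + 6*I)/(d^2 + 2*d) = (d^2 + d*(6 + I) + 6*I)/(d*(d + 2))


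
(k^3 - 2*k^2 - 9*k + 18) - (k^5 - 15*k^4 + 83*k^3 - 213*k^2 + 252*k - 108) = -k^5 + 15*k^4 - 82*k^3 + 211*k^2 - 261*k + 126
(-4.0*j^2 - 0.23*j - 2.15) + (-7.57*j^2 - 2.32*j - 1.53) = -11.57*j^2 - 2.55*j - 3.68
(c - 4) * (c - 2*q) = c^2 - 2*c*q - 4*c + 8*q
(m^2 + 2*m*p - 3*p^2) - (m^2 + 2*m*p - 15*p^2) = 12*p^2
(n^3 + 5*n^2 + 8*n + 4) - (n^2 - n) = n^3 + 4*n^2 + 9*n + 4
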